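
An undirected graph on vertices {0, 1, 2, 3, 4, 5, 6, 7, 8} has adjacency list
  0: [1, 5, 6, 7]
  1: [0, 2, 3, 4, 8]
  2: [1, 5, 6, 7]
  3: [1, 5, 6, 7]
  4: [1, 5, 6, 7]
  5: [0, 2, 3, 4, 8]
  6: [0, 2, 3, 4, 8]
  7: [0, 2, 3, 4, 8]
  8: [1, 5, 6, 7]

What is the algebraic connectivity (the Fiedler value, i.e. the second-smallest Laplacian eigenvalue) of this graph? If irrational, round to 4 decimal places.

4

With the vertex order [0, 1, 2, 3, 4, 5, 6, 7, 8], the degrees are [4, 5, 4, 4, 4, 5, 5, 5, 4], giving D = diag(4, 5, 4, 4, 4, 5, 5, 5, 4) and L = D - A. The sorted Laplacian eigenvalues are [0, 4, 4, 4, 4, 5, 5, 5, 9]; the algebraic connectivity is the second entry, 4. The eigenvalues sum to 40, which equals trace(L) = 2|E|.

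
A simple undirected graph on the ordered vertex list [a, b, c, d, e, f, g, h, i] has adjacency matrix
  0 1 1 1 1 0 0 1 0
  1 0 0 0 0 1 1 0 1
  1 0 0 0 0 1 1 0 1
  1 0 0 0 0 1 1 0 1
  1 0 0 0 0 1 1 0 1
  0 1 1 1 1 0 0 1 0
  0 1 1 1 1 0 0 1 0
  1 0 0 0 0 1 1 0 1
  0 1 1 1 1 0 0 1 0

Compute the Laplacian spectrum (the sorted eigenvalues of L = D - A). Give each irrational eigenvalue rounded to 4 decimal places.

[0, 4, 4, 4, 4, 5, 5, 5, 9]

With the vertex order [a, b, c, d, e, f, g, h, i], the degrees are [5, 4, 4, 4, 4, 5, 5, 4, 5], giving D = diag(5, 4, 4, 4, 4, 5, 5, 4, 5) and L = D - A. Since every row of L sums to 0, the all-ones vector is in the kernel and 0 is an eigenvalue.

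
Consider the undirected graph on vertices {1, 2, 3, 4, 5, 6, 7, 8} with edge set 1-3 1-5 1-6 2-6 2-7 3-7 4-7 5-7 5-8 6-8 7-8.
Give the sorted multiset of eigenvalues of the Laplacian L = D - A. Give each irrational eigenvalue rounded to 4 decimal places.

Reading degrees in the order [1, 2, 3, 4, 5, 6, 7, 8] gives [3, 2, 2, 1, 3, 3, 5, 3]; set D = diag(3, 2, 2, 1, 3, 3, 5, 3) and form L = D - A. Since every row of L sums to 0, the all-ones vector is in the kernel and 0 is an eigenvalue. The single zero eigenvalue shows the graph is connected. By the matrix-tree theorem the graph has (1/8) * product of the nonzero eigenvalues = 104 spanning trees.

[0, 0.8972, 1.5188, 2, 2.8536, 3.3111, 5.1701, 6.2491]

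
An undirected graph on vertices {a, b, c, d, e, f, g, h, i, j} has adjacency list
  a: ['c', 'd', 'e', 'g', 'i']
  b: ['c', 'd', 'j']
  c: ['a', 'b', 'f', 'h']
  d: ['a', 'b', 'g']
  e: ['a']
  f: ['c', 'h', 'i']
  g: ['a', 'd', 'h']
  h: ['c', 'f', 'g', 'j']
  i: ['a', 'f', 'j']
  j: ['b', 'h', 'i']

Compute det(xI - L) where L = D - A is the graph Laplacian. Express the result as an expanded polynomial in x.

x^10 - 32x^9 + 440x^8 - 3404x^7 + 16285x^6 - 49802x^5 + 96963x^4 - 115258x^3 + 75284x^2 - 20320x

Each diagonal entry of L is the vertex degree and each off-diagonal entry is -1 where an edge is present, 0 otherwise; in the order [a, b, c, d, e, f, g, h, i, j] the diagonal is [5, 3, 4, 3, 1, 3, 3, 4, 3, 3]. Computing det(xI - L) by cofactor expansion (or equivalently via sum-over-permutations) gives x^10 - 32x^9 + 440x^8 - 3404x^7 + 16285x^6 - 49802x^5 + 96963x^4 - 115258x^3 + 75284x^2 - 20320x. Since p(0) = det(-L) = 0, x divides p(x). The eigenvalues sum to 32, which equals trace(L) = 2|E|.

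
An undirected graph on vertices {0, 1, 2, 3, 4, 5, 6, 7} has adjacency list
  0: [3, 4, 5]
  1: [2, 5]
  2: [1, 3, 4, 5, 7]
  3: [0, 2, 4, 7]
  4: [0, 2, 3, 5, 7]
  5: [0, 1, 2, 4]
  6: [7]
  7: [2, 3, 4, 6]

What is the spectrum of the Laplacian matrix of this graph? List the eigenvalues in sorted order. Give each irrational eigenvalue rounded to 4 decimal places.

Reading degrees in the order [0, 1, 2, 3, 4, 5, 6, 7] gives [3, 2, 5, 4, 5, 4, 1, 4]; set D = diag(3, 2, 5, 4, 5, 4, 1, 4) and form L = D - A. L is symmetric positive semidefinite, so every eigenvalue is real and nonnegative. The eigenvalues sum to 28, which equals trace(L) = 2|E|.

[0, 0.8028, 1.8152, 3.1224, 4.3752, 5.3624, 6.1807, 6.3413]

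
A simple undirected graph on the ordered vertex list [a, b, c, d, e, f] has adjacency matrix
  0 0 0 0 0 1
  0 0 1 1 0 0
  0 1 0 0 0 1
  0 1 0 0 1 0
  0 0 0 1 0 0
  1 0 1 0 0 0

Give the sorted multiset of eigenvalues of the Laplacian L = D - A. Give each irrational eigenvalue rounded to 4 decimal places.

Each diagonal entry of L is the vertex degree and each off-diagonal entry is -1 where an edge is present, 0 otherwise; in the order [a, b, c, d, e, f] the diagonal is [1, 2, 2, 2, 1, 2]. Diagonalising L (or applying a numerical eigensolver to the 6x6 matrix) gives the spectrum above. The single zero eigenvalue shows the graph is connected. By the matrix-tree theorem the graph has (1/6) * product of the nonzero eigenvalues = 1 spanning tree.

[0, 0.2679, 1, 2, 3, 3.7321]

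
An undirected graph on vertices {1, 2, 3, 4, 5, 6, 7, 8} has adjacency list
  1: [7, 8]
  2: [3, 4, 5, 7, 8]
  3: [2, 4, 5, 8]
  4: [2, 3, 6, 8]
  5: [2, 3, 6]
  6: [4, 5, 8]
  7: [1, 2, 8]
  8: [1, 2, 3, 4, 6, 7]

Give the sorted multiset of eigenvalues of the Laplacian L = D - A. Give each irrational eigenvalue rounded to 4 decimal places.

[0, 1.3290, 3, 3.2437, 3.6039, 5.4232, 6.1850, 7.2151]

Each diagonal entry of L is the vertex degree and each off-diagonal entry is -1 where an edge is present, 0 otherwise; in the order [1, 2, 3, 4, 5, 6, 7, 8] the diagonal is [2, 5, 4, 4, 3, 3, 3, 6]. The multiplicity of 0 as a Laplacian eigenvalue equals the number of connected components. By the matrix-tree theorem the graph has (1/8) * product of the nonzero eigenvalues = 1410 spanning trees.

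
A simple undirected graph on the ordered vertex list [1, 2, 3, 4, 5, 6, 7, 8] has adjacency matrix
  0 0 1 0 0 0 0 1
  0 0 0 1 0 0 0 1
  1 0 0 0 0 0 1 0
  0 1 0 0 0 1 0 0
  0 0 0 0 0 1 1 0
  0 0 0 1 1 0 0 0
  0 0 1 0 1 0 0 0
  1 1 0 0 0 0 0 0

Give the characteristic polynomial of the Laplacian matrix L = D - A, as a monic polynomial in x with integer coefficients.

x^8 - 16x^7 + 104x^6 - 352x^5 + 660x^4 - 672x^3 + 336x^2 - 64x

With the vertex order [1, 2, 3, 4, 5, 6, 7, 8], the degrees are [2, 2, 2, 2, 2, 2, 2, 2], giving D = diag(2, 2, 2, 2, 2, 2, 2, 2) and L = D - A. L has integer entries, so p(x) = det(xI - L) has integer coefficients. Expanding the determinant yields x^8 - 16x^7 + 104x^6 - 352x^5 + 660x^4 - 672x^3 + 336x^2 - 64x. Since p(0) = det(-L) = 0, x divides p(x).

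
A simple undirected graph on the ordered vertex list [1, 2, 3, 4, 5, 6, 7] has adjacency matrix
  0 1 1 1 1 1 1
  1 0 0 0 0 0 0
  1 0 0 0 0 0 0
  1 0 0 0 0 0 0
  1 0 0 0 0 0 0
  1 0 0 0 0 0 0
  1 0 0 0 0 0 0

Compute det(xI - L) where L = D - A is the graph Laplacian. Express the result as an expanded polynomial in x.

With the vertex order [1, 2, 3, 4, 5, 6, 7], the degrees are [6, 1, 1, 1, 1, 1, 1], giving D = diag(6, 1, 1, 1, 1, 1, 1) and L = D - A. The eigenvalues of L are [0, 1, 1, 1, 1, 1, 7]; the characteristic polynomial is the product of (x - lambda_i), which multiplies out to x^7 - 12x^6 + 45x^5 - 80x^4 + 75x^3 - 36x^2 + 7x. Since p(0) = det(-L) = 0, x divides p(x). There is one zero in the spectrum, matching the 1 component. The eigenvalues sum to 12, which equals trace(L) = 2|E|.

x^7 - 12x^6 + 45x^5 - 80x^4 + 75x^3 - 36x^2 + 7x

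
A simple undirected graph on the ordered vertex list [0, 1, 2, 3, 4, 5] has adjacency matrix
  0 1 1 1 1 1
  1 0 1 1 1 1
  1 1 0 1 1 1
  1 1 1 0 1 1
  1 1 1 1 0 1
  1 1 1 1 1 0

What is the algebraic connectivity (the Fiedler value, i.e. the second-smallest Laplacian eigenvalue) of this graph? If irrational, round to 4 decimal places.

6

Reading degrees in the order [0, 1, 2, 3, 4, 5] gives [5, 5, 5, 5, 5, 5]; set D = diag(5, 5, 5, 5, 5, 5) and form L = D - A. The smallest Laplacian eigenvalue is always 0. The next one, lambda_2 = 6, measures how hard the graph is to disconnect: larger values mean better connectivity.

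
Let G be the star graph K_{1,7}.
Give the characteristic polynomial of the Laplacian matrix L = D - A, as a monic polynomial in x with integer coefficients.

The graph has 8 vertices and degree multiset [7, 1, 1, 1, 1, 1, 1, 1]; D is the diagonal matrix of degrees and L = D - A. L has integer entries, so p(x) = det(xI - L) has integer coefficients. Expanding the determinant yields x^8 - 14x^7 + 63x^6 - 140x^5 + 175x^4 - 126x^3 + 49x^2 - 8x. The constant term is 0 because L is singular (the all-ones vector lies in its kernel). There is one zero in the spectrum, matching the 1 component.

x^8 - 14x^7 + 63x^6 - 140x^5 + 175x^4 - 126x^3 + 49x^2 - 8x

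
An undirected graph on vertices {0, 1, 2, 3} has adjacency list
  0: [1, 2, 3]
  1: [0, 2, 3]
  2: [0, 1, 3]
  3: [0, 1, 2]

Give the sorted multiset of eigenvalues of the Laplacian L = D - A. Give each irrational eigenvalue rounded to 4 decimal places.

With the vertex order [0, 1, 2, 3], the degrees are [3, 3, 3, 3], giving D = diag(3, 3, 3, 3) and L = D - A. Diagonalising L (or applying a numerical eigensolver to the 4x4 matrix) gives the spectrum above. By the matrix-tree theorem the graph has (1/4) * product of the nonzero eigenvalues = 16 spanning trees.

[0, 4, 4, 4]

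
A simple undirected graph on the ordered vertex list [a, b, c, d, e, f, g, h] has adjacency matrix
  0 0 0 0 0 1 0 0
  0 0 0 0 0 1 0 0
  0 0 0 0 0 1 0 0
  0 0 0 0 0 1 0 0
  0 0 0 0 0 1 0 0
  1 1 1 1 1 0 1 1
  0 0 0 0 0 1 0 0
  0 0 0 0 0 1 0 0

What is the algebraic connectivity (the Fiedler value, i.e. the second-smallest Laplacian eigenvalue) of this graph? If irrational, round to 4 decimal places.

Reading degrees in the order [a, b, c, d, e, f, g, h] gives [1, 1, 1, 1, 1, 7, 1, 1]; set D = diag(1, 1, 1, 1, 1, 7, 1, 1) and form L = D - A. The sorted Laplacian eigenvalues are [0, 1, 1, 1, 1, 1, 1, 8]; the algebraic connectivity is the second entry, 1. There is one zero in the spectrum, matching the 1 component. By the matrix-tree theorem the graph has (1/8) * product of the nonzero eigenvalues = 1 spanning tree.

1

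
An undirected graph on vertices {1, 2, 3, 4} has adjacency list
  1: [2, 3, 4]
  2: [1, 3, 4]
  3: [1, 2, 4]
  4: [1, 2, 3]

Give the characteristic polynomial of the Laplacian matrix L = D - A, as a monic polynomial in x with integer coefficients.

Each diagonal entry of L is the vertex degree and each off-diagonal entry is -1 where an edge is present, 0 otherwise; in the order [1, 2, 3, 4] the diagonal is [3, 3, 3, 3]. The eigenvalues of L are [0, 4, 4, 4]; the characteristic polynomial is the product of (x - lambda_i), which multiplies out to x^4 - 12x^3 + 48x^2 - 64x. Since p(0) = det(-L) = 0, x divides p(x). The eigenvalues sum to 12, which equals trace(L) = 2|E|.

x^4 - 12x^3 + 48x^2 - 64x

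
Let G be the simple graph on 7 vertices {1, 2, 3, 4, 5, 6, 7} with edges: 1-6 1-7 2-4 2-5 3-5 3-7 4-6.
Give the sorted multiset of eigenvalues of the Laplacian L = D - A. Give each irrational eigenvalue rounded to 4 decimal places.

[0, 0.7530, 0.7530, 2.4450, 2.4450, 3.8019, 3.8019]

With the vertex order [1, 2, 3, 4, 5, 6, 7], the degrees are [2, 2, 2, 2, 2, 2, 2], giving D = diag(2, 2, 2, 2, 2, 2, 2) and L = D - A. The multiplicity of 0 as a Laplacian eigenvalue equals the number of connected components. The largest eigenvalue, 3.8019, is at most the vertex count 7.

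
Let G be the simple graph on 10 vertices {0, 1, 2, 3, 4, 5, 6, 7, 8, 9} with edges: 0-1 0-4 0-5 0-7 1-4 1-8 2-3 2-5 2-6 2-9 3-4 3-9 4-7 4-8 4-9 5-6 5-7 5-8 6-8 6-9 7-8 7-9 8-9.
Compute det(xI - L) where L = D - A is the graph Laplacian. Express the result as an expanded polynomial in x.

x^10 - 46x^9 + 923x^8 - 10588x^7 + 76402x^6 - 359000x^5 + 1096231x^4 - 2092758x^3 + 2260305x^2 - 1048970x

Reading degrees in the order [0, 1, 2, 3, 4, 5, 6, 7, 8, 9] gives [4, 3, 4, 3, 6, 5, 4, 5, 6, 6]; set D = diag(4, 3, 4, 3, 6, 5, 4, 5, 6, 6) and form L = D - A. L has integer entries, so p(x) = det(xI - L) has integer coefficients. Expanding the determinant yields x^10 - 46x^9 + 923x^8 - 10588x^7 + 76402x^6 - 359000x^5 + 1096231x^4 - 2092758x^3 + 2260305x^2 - 1048970x. The constant term is 0 because L is singular (the all-ones vector lies in its kernel). There is one zero in the spectrum, matching the 1 component. By the matrix-tree theorem the graph has (1/10) * product of the nonzero eigenvalues = 104897 spanning trees.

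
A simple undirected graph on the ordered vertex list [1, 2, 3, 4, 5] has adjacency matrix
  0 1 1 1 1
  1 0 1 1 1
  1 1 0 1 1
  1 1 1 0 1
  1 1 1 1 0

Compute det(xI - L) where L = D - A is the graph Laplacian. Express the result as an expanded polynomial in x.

Each diagonal entry of L is the vertex degree and each off-diagonal entry is -1 where an edge is present, 0 otherwise; in the order [1, 2, 3, 4, 5] the diagonal is [4, 4, 4, 4, 4]. The eigenvalues of L are [0, 5, 5, 5, 5]; the characteristic polynomial is the product of (x - lambda_i), which multiplies out to x^5 - 20x^4 + 150x^3 - 500x^2 + 625x. The constant term is 0 because L is singular (the all-ones vector lies in its kernel). The eigenvalues sum to 20, which equals trace(L) = 2|E|.

x^5 - 20x^4 + 150x^3 - 500x^2 + 625x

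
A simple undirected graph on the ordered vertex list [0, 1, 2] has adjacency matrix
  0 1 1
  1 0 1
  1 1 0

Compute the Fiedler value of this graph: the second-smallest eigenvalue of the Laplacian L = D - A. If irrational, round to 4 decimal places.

3

Reading degrees in the order [0, 1, 2] gives [2, 2, 2]; set D = diag(2, 2, 2) and form L = D - A. The sorted Laplacian eigenvalues are [0, 3, 3]; the algebraic connectivity is the second entry, 3. There is one zero in the spectrum, matching the 1 component. The largest eigenvalue, 3, is at most the vertex count 3.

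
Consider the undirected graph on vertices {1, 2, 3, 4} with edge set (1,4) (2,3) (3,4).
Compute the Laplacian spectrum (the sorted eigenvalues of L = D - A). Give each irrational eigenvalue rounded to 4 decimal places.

[0, 0.5858, 2, 3.4142]

Each diagonal entry of L is the vertex degree and each off-diagonal entry is -1 where an edge is present, 0 otherwise; in the order [1, 2, 3, 4] the diagonal is [1, 1, 2, 2]. The multiplicity of 0 as a Laplacian eigenvalue equals the number of connected components. The single zero eigenvalue shows the graph is connected. By the matrix-tree theorem the graph has (1/4) * product of the nonzero eigenvalues = 1 spanning tree.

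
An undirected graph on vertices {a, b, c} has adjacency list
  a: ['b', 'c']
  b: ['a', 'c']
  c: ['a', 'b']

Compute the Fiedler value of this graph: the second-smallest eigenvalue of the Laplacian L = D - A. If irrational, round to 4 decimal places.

3

Each diagonal entry of L is the vertex degree and each off-diagonal entry is -1 where an edge is present, 0 otherwise; in the order [a, b, c] the diagonal is [2, 2, 2]. The smallest Laplacian eigenvalue is always 0. The next one, lambda_2 = 3, measures how hard the graph is to disconnect: larger values mean better connectivity.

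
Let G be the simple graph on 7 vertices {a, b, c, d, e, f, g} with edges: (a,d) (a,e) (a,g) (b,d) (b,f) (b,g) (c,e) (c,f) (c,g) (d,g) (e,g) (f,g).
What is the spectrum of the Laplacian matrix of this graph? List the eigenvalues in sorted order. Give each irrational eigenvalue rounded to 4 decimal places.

[0, 2, 2, 4, 4, 5, 7]

With the vertex order [a, b, c, d, e, f, g], the degrees are [3, 3, 3, 3, 3, 3, 6], giving D = diag(3, 3, 3, 3, 3, 3, 6) and L = D - A. Since every row of L sums to 0, the all-ones vector is in the kernel and 0 is an eigenvalue. The single zero eigenvalue shows the graph is connected. By the matrix-tree theorem the graph has (1/7) * product of the nonzero eigenvalues = 320 spanning trees.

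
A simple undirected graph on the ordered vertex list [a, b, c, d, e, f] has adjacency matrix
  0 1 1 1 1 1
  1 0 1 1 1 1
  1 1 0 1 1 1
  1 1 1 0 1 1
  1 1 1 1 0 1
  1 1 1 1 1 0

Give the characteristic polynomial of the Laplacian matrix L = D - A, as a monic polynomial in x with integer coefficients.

Reading degrees in the order [a, b, c, d, e, f] gives [5, 5, 5, 5, 5, 5]; set D = diag(5, 5, 5, 5, 5, 5) and form L = D - A. L has integer entries, so p(x) = det(xI - L) has integer coefficients. Expanding the determinant yields x^6 - 30x^5 + 360x^4 - 2160x^3 + 6480x^2 - 7776x. Since p(0) = det(-L) = 0, x divides p(x). There is one zero in the spectrum, matching the 1 component. By the matrix-tree theorem the graph has (1/6) * product of the nonzero eigenvalues = 1296 spanning trees.

x^6 - 30x^5 + 360x^4 - 2160x^3 + 6480x^2 - 7776x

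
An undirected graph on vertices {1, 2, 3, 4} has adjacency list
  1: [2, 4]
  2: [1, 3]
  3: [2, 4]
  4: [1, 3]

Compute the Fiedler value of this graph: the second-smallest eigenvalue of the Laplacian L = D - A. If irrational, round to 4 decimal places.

2

Reading degrees in the order [1, 2, 3, 4] gives [2, 2, 2, 2]; set D = diag(2, 2, 2, 2) and form L = D - A. Computing the eigenvalues of L and sorting gives [0, 2, 2, 4]. The Fiedler value lambda_2 = 2 is strictly positive, so the graph is connected. The largest eigenvalue, 4, is at most the vertex count 4. The eigenvalues sum to 8, which equals trace(L) = 2|E|.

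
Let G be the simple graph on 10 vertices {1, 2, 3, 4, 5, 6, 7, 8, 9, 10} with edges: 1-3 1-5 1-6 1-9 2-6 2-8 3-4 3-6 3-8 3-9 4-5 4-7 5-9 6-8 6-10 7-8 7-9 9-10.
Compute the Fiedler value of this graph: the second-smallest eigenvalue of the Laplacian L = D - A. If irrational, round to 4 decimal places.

Each diagonal entry of L is the vertex degree and each off-diagonal entry is -1 where an edge is present, 0 otherwise; in the order [1, 2, 3, 4, 5, 6, 7, 8, 9, 10] the diagonal is [4, 2, 5, 3, 3, 5, 3, 4, 5, 2]. The sorted Laplacian eigenvalues are [0, 1.2909, 1.6827, 2.4536, 3.2236, 3.7018, 4.6483, 5.4662, 6.3594, 7.1735]; the algebraic connectivity is the second entry, 1.2909. The largest eigenvalue, 7.1735, is at most the vertex count 10.

1.2909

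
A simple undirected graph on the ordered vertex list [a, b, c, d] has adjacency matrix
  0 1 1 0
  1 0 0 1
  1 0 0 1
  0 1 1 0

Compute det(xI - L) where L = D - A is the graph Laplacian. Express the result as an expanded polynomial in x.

Reading degrees in the order [a, b, c, d] gives [2, 2, 2, 2]; set D = diag(2, 2, 2, 2) and form L = D - A. Computing det(xI - L) by cofactor expansion (or equivalently via sum-over-permutations) gives x^4 - 8x^3 + 20x^2 - 16x. Since p(0) = det(-L) = 0, x divides p(x). The eigenvalues sum to 8, which equals trace(L) = 2|E|. By the matrix-tree theorem the graph has (1/4) * product of the nonzero eigenvalues = 4 spanning trees.

x^4 - 8x^3 + 20x^2 - 16x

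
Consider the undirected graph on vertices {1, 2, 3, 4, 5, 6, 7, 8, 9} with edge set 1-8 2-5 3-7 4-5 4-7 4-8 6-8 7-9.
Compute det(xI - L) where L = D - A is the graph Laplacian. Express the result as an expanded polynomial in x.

Each diagonal entry of L is the vertex degree and each off-diagonal entry is -1 where an edge is present, 0 otherwise; in the order [1, 2, 3, 4, 5, 6, 7, 8, 9] the diagonal is [1, 1, 1, 3, 2, 1, 3, 3, 1]. L has integer entries, so p(x) = det(xI - L) has integer coefficients. Expanding the determinant yields x^9 - 16x^8 + 102x^7 - 334x^6 + 606x^5 - 616x^4 + 338x^3 - 90x^2 + 9x. The constant term is 0 because L is singular (the all-ones vector lies in its kernel). There is one zero in the spectrum, matching the 1 component. By the matrix-tree theorem the graph has (1/9) * product of the nonzero eigenvalues = 1 spanning tree.

x^9 - 16x^8 + 102x^7 - 334x^6 + 606x^5 - 616x^4 + 338x^3 - 90x^2 + 9x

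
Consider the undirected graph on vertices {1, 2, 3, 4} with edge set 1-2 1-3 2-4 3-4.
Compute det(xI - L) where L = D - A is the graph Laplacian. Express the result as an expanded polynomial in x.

Reading degrees in the order [1, 2, 3, 4] gives [2, 2, 2, 2]; set D = diag(2, 2, 2, 2) and form L = D - A. L has integer entries, so p(x) = det(xI - L) has integer coefficients. Expanding the determinant yields x^4 - 8x^3 + 20x^2 - 16x. The constant term is 0 because L is singular (the all-ones vector lies in its kernel). The largest eigenvalue, 4, is at most the vertex count 4.

x^4 - 8x^3 + 20x^2 - 16x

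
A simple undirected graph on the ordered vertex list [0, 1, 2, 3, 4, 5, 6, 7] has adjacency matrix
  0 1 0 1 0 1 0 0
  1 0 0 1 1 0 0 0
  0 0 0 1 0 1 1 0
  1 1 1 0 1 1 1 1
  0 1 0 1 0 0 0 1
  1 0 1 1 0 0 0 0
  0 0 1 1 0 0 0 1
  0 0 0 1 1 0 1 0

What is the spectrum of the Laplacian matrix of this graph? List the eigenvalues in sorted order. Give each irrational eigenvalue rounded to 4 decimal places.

Each diagonal entry of L is the vertex degree and each off-diagonal entry is -1 where an edge is present, 0 otherwise; in the order [0, 1, 2, 3, 4, 5, 6, 7] the diagonal is [3, 3, 3, 7, 3, 3, 3, 3]. Since every row of L sums to 0, the all-ones vector is in the kernel and 0 is an eigenvalue. The eigenvalues sum to 28, which equals trace(L) = 2|E|. There is one zero in the spectrum, matching the 1 component.

[0, 1.7530, 1.7530, 3.4450, 3.4450, 4.8019, 4.8019, 8]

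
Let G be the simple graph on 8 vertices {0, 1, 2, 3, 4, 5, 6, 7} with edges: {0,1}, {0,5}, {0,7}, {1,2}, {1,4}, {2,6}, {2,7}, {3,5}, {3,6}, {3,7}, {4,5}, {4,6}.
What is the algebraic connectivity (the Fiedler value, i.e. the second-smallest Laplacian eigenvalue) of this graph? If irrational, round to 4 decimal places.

2

Each diagonal entry of L is the vertex degree and each off-diagonal entry is -1 where an edge is present, 0 otherwise; in the order [0, 1, 2, 3, 4, 5, 6, 7] the diagonal is [3, 3, 3, 3, 3, 3, 3, 3]. Computing the eigenvalues of L and sorting gives [0, 2, 2, 2, 4, 4, 4, 6]. The Fiedler value lambda_2 = 2 is strictly positive, so the graph is connected. The eigenvalues sum to 24, which equals trace(L) = 2|E|.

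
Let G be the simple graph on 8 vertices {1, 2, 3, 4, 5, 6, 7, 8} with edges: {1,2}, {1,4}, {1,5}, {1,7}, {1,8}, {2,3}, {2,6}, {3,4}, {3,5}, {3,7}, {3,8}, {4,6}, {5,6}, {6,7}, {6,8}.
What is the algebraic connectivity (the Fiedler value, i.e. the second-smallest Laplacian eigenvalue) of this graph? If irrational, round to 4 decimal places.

With the vertex order [1, 2, 3, 4, 5, 6, 7, 8], the degrees are [5, 3, 5, 3, 3, 5, 3, 3], giving D = diag(5, 3, 5, 3, 3, 5, 3, 3) and L = D - A. Computing the eigenvalues of L and sorting gives [0, 3, 3, 3, 3, 5, 5, 8]. The Fiedler value lambda_2 = 3 is strictly positive, so the graph is connected. The largest eigenvalue, 8, is at most the vertex count 8.

3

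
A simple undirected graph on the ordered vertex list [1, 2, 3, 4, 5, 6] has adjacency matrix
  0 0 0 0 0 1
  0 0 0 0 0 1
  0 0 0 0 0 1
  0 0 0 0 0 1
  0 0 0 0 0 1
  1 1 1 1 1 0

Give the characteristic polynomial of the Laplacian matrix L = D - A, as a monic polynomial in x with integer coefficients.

x^6 - 10x^5 + 30x^4 - 40x^3 + 25x^2 - 6x

Reading degrees in the order [1, 2, 3, 4, 5, 6] gives [1, 1, 1, 1, 1, 5]; set D = diag(1, 1, 1, 1, 1, 5) and form L = D - A. The eigenvalues of L are [0, 1, 1, 1, 1, 6]; the characteristic polynomial is the product of (x - lambda_i), which multiplies out to x^6 - 10x^5 + 30x^4 - 40x^3 + 25x^2 - 6x. Since p(0) = det(-L) = 0, x divides p(x). The eigenvalues sum to 10, which equals trace(L) = 2|E|. By the matrix-tree theorem the graph has (1/6) * product of the nonzero eigenvalues = 1 spanning tree.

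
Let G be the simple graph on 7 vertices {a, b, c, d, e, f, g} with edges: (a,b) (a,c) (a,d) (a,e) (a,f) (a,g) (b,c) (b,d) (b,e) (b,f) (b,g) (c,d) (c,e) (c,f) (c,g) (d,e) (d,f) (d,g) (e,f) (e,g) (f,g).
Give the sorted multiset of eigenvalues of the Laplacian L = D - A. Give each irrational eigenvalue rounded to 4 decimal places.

With the vertex order [a, b, c, d, e, f, g], the degrees are [6, 6, 6, 6, 6, 6, 6], giving D = diag(6, 6, 6, 6, 6, 6, 6) and L = D - A. The multiplicity of 0 as a Laplacian eigenvalue equals the number of connected components. By the matrix-tree theorem the graph has (1/7) * product of the nonzero eigenvalues = 16807 spanning trees. The largest eigenvalue, 7, is at most the vertex count 7.

[0, 7, 7, 7, 7, 7, 7]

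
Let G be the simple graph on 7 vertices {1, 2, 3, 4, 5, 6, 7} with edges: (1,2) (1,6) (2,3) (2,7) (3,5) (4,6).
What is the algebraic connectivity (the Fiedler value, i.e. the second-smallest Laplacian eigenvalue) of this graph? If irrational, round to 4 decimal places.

0.2603

Each diagonal entry of L is the vertex degree and each off-diagonal entry is -1 where an edge is present, 0 otherwise; in the order [1, 2, 3, 4, 5, 6, 7] the diagonal is [2, 3, 2, 1, 1, 2, 1]. The smallest Laplacian eigenvalue is always 0. The next one, lambda_2 = 0.2603, measures how hard the graph is to disconnect: larger values mean better connectivity. The eigenvalues sum to 12, which equals trace(L) = 2|E|. The largest eigenvalue, 4.3342, is at most the vertex count 7.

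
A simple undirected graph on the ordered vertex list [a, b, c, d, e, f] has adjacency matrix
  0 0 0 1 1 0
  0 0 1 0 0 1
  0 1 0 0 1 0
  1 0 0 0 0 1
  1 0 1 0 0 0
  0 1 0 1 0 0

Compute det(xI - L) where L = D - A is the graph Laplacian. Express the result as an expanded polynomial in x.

With the vertex order [a, b, c, d, e, f], the degrees are [2, 2, 2, 2, 2, 2], giving D = diag(2, 2, 2, 2, 2, 2) and L = D - A. The eigenvalues of L are [0, 1, 1, 3, 3, 4]; the characteristic polynomial is the product of (x - lambda_i), which multiplies out to x^6 - 12x^5 + 54x^4 - 112x^3 + 105x^2 - 36x. Since p(0) = det(-L) = 0, x divides p(x). The eigenvalues sum to 12, which equals trace(L) = 2|E|. By the matrix-tree theorem the graph has (1/6) * product of the nonzero eigenvalues = 6 spanning trees.

x^6 - 12x^5 + 54x^4 - 112x^3 + 105x^2 - 36x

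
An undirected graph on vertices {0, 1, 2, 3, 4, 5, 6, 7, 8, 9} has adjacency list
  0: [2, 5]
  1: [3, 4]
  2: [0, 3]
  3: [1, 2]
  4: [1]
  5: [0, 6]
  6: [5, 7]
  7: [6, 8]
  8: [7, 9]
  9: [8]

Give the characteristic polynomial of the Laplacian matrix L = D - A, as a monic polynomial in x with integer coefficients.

x^10 - 18x^9 + 136x^8 - 560x^7 + 1365x^6 - 2002x^5 + 1716x^4 - 792x^3 + 165x^2 - 10x

With the vertex order [0, 1, 2, 3, 4, 5, 6, 7, 8, 9], the degrees are [2, 2, 2, 2, 1, 2, 2, 2, 2, 1], giving D = diag(2, 2, 2, 2, 1, 2, 2, 2, 2, 1) and L = D - A. L has integer entries, so p(x) = det(xI - L) has integer coefficients. Expanding the determinant yields x^10 - 18x^9 + 136x^8 - 560x^7 + 1365x^6 - 2002x^5 + 1716x^4 - 792x^3 + 165x^2 - 10x. Since p(0) = det(-L) = 0, x divides p(x). By the matrix-tree theorem the graph has (1/10) * product of the nonzero eigenvalues = 1 spanning tree. The largest eigenvalue, 3.9021, is at most the vertex count 10.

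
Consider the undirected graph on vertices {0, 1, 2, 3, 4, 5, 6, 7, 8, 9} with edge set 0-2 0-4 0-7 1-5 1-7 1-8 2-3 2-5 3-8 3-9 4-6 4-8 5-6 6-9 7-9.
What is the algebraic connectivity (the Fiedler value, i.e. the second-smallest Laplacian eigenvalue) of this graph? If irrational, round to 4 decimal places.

2

Each diagonal entry of L is the vertex degree and each off-diagonal entry is -1 where an edge is present, 0 otherwise; in the order [0, 1, 2, 3, 4, 5, 6, 7, 8, 9] the diagonal is [3, 3, 3, 3, 3, 3, 3, 3, 3, 3]. The smallest Laplacian eigenvalue is always 0. The next one, lambda_2 = 2, measures how hard the graph is to disconnect: larger values mean better connectivity. There is one zero in the spectrum, matching the 1 component.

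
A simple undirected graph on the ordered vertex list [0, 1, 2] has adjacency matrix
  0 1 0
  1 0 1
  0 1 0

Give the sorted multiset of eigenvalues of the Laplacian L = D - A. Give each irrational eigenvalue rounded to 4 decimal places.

Each diagonal entry of L is the vertex degree and each off-diagonal entry is -1 where an edge is present, 0 otherwise; in the order [0, 1, 2] the diagonal is [1, 2, 1]. Since every row of L sums to 0, the all-ones vector is in the kernel and 0 is an eigenvalue. The eigenvalues sum to 4, which equals trace(L) = 2|E|. The largest eigenvalue, 3, is at most the vertex count 3.

[0, 1, 3]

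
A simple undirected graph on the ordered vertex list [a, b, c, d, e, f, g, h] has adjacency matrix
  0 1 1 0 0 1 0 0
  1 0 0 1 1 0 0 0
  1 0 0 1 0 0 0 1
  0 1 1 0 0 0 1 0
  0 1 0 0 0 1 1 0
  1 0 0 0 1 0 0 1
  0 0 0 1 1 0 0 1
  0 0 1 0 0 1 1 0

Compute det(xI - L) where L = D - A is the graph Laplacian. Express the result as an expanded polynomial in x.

With the vertex order [a, b, c, d, e, f, g, h], the degrees are [3, 3, 3, 3, 3, 3, 3, 3], giving D = diag(3, 3, 3, 3, 3, 3, 3, 3) and L = D - A. L has integer entries, so p(x) = det(xI - L) has integer coefficients. Expanding the determinant yields x^8 - 24x^7 + 240x^6 - 1296x^5 + 4080x^4 - 7488x^3 + 7424x^2 - 3072x. The constant term is 0 because L is singular (the all-ones vector lies in its kernel). The eigenvalues sum to 24, which equals trace(L) = 2|E|. By the matrix-tree theorem the graph has (1/8) * product of the nonzero eigenvalues = 384 spanning trees.

x^8 - 24x^7 + 240x^6 - 1296x^5 + 4080x^4 - 7488x^3 + 7424x^2 - 3072x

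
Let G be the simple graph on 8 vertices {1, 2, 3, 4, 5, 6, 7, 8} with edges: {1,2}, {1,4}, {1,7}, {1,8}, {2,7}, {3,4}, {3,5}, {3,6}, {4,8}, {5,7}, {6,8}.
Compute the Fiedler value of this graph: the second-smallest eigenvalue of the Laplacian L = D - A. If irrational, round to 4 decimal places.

Each diagonal entry of L is the vertex degree and each off-diagonal entry is -1 where an edge is present, 0 otherwise; in the order [1, 2, 3, 4, 5, 6, 7, 8] the diagonal is [4, 2, 3, 3, 2, 2, 3, 3]. The sorted Laplacian eigenvalues are [0, 0.9501, 1.4312, 2.3167, 3.1038, 4, 4.9461, 5.2521]; the algebraic connectivity is the second entry, 0.9501. The eigenvalues sum to 22, which equals trace(L) = 2|E|.

0.9501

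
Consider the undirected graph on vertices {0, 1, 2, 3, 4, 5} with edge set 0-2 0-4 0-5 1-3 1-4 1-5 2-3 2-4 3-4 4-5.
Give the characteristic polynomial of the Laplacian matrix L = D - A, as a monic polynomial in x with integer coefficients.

With the vertex order [0, 1, 2, 3, 4, 5], the degrees are [3, 3, 3, 3, 5, 3], giving D = diag(3, 3, 3, 3, 5, 3) and L = D - A. Computing det(xI - L) by cofactor expansion (or equivalently via sum-over-permutations) gives x^6 - 20x^5 + 155x^4 - 580x^3 + 1045x^2 - 726x. The constant term is 0 because L is singular (the all-ones vector lies in its kernel). By the matrix-tree theorem the graph has (1/6) * product of the nonzero eigenvalues = 121 spanning trees.

x^6 - 20x^5 + 155x^4 - 580x^3 + 1045x^2 - 726x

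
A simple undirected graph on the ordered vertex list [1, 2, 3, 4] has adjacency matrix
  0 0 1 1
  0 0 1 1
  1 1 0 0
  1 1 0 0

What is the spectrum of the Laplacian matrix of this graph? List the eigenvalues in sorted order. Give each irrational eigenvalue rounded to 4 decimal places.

[0, 2, 2, 4]

Each diagonal entry of L is the vertex degree and each off-diagonal entry is -1 where an edge is present, 0 otherwise; in the order [1, 2, 3, 4] the diagonal is [2, 2, 2, 2]. The multiplicity of 0 as a Laplacian eigenvalue equals the number of connected components. The single zero eigenvalue shows the graph is connected. By the matrix-tree theorem the graph has (1/4) * product of the nonzero eigenvalues = 4 spanning trees. The largest eigenvalue, 4, is at most the vertex count 4.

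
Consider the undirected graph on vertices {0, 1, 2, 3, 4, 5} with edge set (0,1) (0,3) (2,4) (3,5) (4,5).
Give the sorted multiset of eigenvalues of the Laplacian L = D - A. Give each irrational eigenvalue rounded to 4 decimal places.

Reading degrees in the order [0, 1, 2, 3, 4, 5] gives [2, 1, 1, 2, 2, 2]; set D = diag(2, 1, 1, 2, 2, 2) and form L = D - A. The multiplicity of 0 as a Laplacian eigenvalue equals the number of connected components. The single zero eigenvalue shows the graph is connected. The eigenvalues sum to 10, which equals trace(L) = 2|E|.

[0, 0.2679, 1, 2, 3, 3.7321]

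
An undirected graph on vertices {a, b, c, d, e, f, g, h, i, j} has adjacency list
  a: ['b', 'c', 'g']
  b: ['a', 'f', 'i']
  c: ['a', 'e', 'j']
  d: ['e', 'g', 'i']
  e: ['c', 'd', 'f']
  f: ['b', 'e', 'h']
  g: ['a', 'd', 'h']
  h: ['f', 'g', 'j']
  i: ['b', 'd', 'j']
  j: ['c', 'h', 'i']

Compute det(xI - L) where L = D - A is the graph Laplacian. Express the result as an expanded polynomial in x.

With the vertex order [a, b, c, d, e, f, g, h, i, j], the degrees are [3, 3, 3, 3, 3, 3, 3, 3, 3, 3], giving D = diag(3, 3, 3, 3, 3, 3, 3, 3, 3, 3) and L = D - A. L has integer entries, so p(x) = det(xI - L) has integer coefficients. Expanding the determinant yields x^10 - 30x^9 + 390x^8 - 2880x^7 + 13305x^6 - 39882x^5 + 77640x^4 - 94800x^3 + 66000x^2 - 20000x. Since p(0) = det(-L) = 0, x divides p(x). By the matrix-tree theorem the graph has (1/10) * product of the nonzero eigenvalues = 2000 spanning trees.

x^10 - 30x^9 + 390x^8 - 2880x^7 + 13305x^6 - 39882x^5 + 77640x^4 - 94800x^3 + 66000x^2 - 20000x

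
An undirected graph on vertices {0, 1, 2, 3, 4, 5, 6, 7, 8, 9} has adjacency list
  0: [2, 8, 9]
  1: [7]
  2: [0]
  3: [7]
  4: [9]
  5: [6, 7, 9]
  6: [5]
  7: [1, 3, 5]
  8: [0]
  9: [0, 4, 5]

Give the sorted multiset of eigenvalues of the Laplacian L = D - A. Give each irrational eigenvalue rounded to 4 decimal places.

With the vertex order [0, 1, 2, 3, 4, 5, 6, 7, 8, 9], the degrees are [3, 1, 1, 1, 1, 3, 1, 3, 1, 3], giving D = diag(3, 1, 1, 1, 1, 3, 1, 3, 1, 3) and L = D - A. The multiplicity of 0 as a Laplacian eigenvalue equals the number of connected components. The single zero eigenvalue shows the graph is connected. The eigenvalues sum to 18, which equals trace(L) = 2|E|.

[0, 0.1792, 0.5188, 0.7141, 1, 1, 2.3111, 3.1593, 4.1701, 4.9474]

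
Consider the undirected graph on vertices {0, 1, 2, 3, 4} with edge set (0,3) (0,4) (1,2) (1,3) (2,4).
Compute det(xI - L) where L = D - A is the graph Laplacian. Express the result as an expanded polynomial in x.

x^5 - 10x^4 + 35x^3 - 50x^2 + 25x

Each diagonal entry of L is the vertex degree and each off-diagonal entry is -1 where an edge is present, 0 otherwise; in the order [0, 1, 2, 3, 4] the diagonal is [2, 2, 2, 2, 2]. L has integer entries, so p(x) = det(xI - L) has integer coefficients. Expanding the determinant yields x^5 - 10x^4 + 35x^3 - 50x^2 + 25x. The constant term is 0 because L is singular (the all-ones vector lies in its kernel). The largest eigenvalue, 3.6180, is at most the vertex count 5.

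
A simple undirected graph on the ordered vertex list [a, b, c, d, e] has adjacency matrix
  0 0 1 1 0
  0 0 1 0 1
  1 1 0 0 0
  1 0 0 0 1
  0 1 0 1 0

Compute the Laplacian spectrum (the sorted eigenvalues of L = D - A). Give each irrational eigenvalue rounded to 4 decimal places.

[0, 1.3820, 1.3820, 3.6180, 3.6180]

Each diagonal entry of L is the vertex degree and each off-diagonal entry is -1 where an edge is present, 0 otherwise; in the order [a, b, c, d, e] the diagonal is [2, 2, 2, 2, 2]. The multiplicity of 0 as a Laplacian eigenvalue equals the number of connected components. The eigenvalues sum to 10, which equals trace(L) = 2|E|.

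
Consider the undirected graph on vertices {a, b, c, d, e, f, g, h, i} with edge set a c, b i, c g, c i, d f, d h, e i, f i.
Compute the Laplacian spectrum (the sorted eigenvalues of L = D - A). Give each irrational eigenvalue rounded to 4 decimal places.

With the vertex order [a, b, c, d, e, f, g, h, i], the degrees are [1, 1, 3, 2, 1, 2, 1, 1, 4], giving D = diag(1, 1, 3, 2, 1, 2, 1, 1, 4) and L = D - A. Diagonalising L (or applying a numerical eigensolver to the 9x9 matrix) gives the spectrum above. By the matrix-tree theorem the graph has (1/9) * product of the nonzero eigenvalues = 1 spanning tree. The largest eigenvalue, 5.3298, is at most the vertex count 9.

[0, 0.2232, 0.4919, 1, 1, 1.4712, 3, 3.4838, 5.3298]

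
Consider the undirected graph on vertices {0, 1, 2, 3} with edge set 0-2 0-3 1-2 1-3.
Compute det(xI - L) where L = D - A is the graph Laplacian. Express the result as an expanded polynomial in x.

With the vertex order [0, 1, 2, 3], the degrees are [2, 2, 2, 2], giving D = diag(2, 2, 2, 2) and L = D - A. L has integer entries, so p(x) = det(xI - L) has integer coefficients. Expanding the determinant yields x^4 - 8x^3 + 20x^2 - 16x. Since p(0) = det(-L) = 0, x divides p(x). The largest eigenvalue, 4, is at most the vertex count 4.

x^4 - 8x^3 + 20x^2 - 16x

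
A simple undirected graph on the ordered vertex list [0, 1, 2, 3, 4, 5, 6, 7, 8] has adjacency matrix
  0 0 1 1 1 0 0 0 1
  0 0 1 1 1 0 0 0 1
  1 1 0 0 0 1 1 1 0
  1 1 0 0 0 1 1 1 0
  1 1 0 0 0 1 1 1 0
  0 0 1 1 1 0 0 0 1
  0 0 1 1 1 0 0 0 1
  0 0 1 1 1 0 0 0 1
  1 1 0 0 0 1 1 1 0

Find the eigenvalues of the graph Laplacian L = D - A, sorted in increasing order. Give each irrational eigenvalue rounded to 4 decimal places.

Each diagonal entry of L is the vertex degree and each off-diagonal entry is -1 where an edge is present, 0 otherwise; in the order [0, 1, 2, 3, 4, 5, 6, 7, 8] the diagonal is [4, 4, 5, 5, 5, 4, 4, 4, 5]. L is symmetric positive semidefinite, so every eigenvalue is real and nonnegative.

[0, 4, 4, 4, 4, 5, 5, 5, 9]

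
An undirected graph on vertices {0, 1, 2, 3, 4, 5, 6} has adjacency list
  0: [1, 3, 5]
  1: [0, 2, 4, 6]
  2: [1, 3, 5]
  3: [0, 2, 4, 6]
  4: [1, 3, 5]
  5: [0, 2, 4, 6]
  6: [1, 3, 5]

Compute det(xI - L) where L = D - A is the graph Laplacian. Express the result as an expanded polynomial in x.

x^7 - 24x^6 + 234x^5 - 1192x^4 + 3357x^3 - 4968x^2 + 3024x

Reading degrees in the order [0, 1, 2, 3, 4, 5, 6] gives [3, 4, 3, 4, 3, 4, 3]; set D = diag(3, 4, 3, 4, 3, 4, 3) and form L = D - A. Computing det(xI - L) by cofactor expansion (or equivalently via sum-over-permutations) gives x^7 - 24x^6 + 234x^5 - 1192x^4 + 3357x^3 - 4968x^2 + 3024x. The constant term is 0 because L is singular (the all-ones vector lies in its kernel). The eigenvalues sum to 24, which equals trace(L) = 2|E|. There is one zero in the spectrum, matching the 1 component.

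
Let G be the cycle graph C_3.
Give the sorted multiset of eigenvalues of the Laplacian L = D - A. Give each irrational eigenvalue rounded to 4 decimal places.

The graph has 3 vertices and degree multiset [2, 2, 2]; D is the diagonal matrix of degrees and L = D - A. L is symmetric positive semidefinite, so every eigenvalue is real and nonnegative. The single zero eigenvalue shows the graph is connected.

[0, 3, 3]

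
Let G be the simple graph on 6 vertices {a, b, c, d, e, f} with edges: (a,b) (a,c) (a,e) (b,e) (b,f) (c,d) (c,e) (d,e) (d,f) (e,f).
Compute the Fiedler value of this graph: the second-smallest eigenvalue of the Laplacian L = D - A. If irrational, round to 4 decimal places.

Each diagonal entry of L is the vertex degree and each off-diagonal entry is -1 where an edge is present, 0 otherwise; in the order [a, b, c, d, e, f] the diagonal is [3, 3, 3, 3, 5, 3]. The smallest Laplacian eigenvalue is always 0. The next one, lambda_2 = 2.3820, measures how hard the graph is to disconnect: larger values mean better connectivity. By the matrix-tree theorem the graph has (1/6) * product of the nonzero eigenvalues = 121 spanning trees. There is one zero in the spectrum, matching the 1 component.

2.3820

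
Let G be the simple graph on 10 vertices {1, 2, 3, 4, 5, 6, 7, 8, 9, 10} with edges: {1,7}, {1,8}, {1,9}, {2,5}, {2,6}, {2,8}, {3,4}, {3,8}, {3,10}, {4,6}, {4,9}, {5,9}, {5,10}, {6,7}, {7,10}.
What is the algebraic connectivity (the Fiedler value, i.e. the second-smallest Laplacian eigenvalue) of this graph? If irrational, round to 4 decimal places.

2

Reading degrees in the order [1, 2, 3, 4, 5, 6, 7, 8, 9, 10] gives [3, 3, 3, 3, 3, 3, 3, 3, 3, 3]; set D = diag(3, 3, 3, 3, 3, 3, 3, 3, 3, 3) and form L = D - A. Computing the eigenvalues of L and sorting gives [0, 2, 2, 2, 2, 2, 5, 5, 5, 5]. The Fiedler value lambda_2 = 2 is strictly positive, so the graph is connected. There is one zero in the spectrum, matching the 1 component. The eigenvalues sum to 30, which equals trace(L) = 2|E|.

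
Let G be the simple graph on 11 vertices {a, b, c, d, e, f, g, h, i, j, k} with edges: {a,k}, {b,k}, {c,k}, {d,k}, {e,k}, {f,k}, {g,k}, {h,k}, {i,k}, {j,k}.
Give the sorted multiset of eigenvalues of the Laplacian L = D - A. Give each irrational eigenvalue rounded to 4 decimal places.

[0, 1, 1, 1, 1, 1, 1, 1, 1, 1, 11]

Each diagonal entry of L is the vertex degree and each off-diagonal entry is -1 where an edge is present, 0 otherwise; in the order [a, b, c, d, e, f, g, h, i, j, k] the diagonal is [1, 1, 1, 1, 1, 1, 1, 1, 1, 1, 10]. Since every row of L sums to 0, the all-ones vector is in the kernel and 0 is an eigenvalue. The single zero eigenvalue shows the graph is connected. There is one zero in the spectrum, matching the 1 component. The eigenvalues sum to 20, which equals trace(L) = 2|E|.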